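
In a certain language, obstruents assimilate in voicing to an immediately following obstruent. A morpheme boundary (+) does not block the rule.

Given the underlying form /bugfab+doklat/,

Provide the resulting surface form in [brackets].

/g/ before /f/ (voiceless) → [k]

[bukfab+doklat]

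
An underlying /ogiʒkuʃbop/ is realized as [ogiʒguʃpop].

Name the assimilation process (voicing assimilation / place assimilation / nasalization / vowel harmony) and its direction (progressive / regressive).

voicing assimilation, progressive

/k/→[g] /b/→[p].
Each target copies a feature from the preceding segment, so the direction is progressive.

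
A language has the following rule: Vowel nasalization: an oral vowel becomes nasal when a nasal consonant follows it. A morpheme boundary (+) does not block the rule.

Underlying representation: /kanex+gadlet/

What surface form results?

[kãnex+gadlet]

/a/ before nasal /n/ → [ã]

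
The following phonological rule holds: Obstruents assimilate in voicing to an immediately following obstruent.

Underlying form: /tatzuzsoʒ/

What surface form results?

[tadzussoʒ]

/t/ before /z/ (voiced) → [d]
/z/ before /s/ (voiceless) → [s]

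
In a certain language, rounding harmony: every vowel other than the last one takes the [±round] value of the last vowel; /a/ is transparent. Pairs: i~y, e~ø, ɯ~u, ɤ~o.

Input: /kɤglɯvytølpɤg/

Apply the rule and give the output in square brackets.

/y/ harmonizes with /ɤ/ ([-round]) → [i]
/ø/ harmonizes with /ɤ/ ([-round]) → [e]

[kɤglɯvitelpɤg]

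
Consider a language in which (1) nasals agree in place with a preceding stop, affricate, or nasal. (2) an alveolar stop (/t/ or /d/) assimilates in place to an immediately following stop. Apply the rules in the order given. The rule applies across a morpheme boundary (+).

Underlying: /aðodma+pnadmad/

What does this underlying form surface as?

Rule 1: /m/ after /d/ (alveolar) → [n]
Rule 1: /n/ after /p/ (labial) → [m]
Rule 1: /m/ after /d/ (alveolar) → [n]
After rule 1: aðodna+pmadnad
Rule 2: no segment meets the rule's conditions; no change.

[aðodna+pmadnad]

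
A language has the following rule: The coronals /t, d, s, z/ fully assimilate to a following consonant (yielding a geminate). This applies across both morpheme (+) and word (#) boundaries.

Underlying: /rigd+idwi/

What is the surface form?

/d/ before /w/ → [w] (total assimilation)

[rigd+iwwi]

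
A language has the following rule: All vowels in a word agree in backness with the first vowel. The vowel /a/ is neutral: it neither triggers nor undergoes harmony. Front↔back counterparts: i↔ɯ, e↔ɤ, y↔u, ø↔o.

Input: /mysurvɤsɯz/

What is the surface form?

[mysyrvesiz]

/u/ harmonizes with /y/ ([-back]) → [y]
/ɤ/ harmonizes with /y/ ([-back]) → [e]
/ɯ/ harmonizes with /y/ ([-back]) → [i]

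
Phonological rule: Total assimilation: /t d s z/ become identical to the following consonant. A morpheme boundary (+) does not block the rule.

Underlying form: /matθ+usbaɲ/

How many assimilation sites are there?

2

/t/ before /θ/ → [θ] (total assimilation)
/s/ before /b/ → [b] (total assimilation)
2 segments change.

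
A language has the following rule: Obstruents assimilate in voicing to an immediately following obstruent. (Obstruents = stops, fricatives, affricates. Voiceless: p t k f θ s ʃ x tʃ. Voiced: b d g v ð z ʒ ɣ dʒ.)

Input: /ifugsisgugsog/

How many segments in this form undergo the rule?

3

/g/ before /s/ (voiceless) → [k]
/s/ before /g/ (voiced) → [z]
/g/ before /s/ (voiceless) → [k]
3 segments change.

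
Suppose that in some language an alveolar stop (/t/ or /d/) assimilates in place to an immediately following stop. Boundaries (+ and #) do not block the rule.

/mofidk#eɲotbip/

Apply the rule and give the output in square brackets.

[mofigk#eɲopbip]

/d/ before /k/ (velar) → [g]
/t/ before /b/ (labial) → [p]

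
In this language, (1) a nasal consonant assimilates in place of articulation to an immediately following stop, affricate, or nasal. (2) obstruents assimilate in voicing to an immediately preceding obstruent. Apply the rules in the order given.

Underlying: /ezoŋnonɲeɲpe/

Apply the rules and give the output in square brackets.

Rule 1: /ŋ/ before /n/ (alveolar) → [n]
Rule 1: /n/ before /ɲ/ (palatal) → [ɲ]
Rule 1: /ɲ/ before /p/ (labial) → [m]
After rule 1: ezonnoɲɲempe
Rule 2: no segment meets the rule's conditions; no change.

[ezonnoɲɲempe]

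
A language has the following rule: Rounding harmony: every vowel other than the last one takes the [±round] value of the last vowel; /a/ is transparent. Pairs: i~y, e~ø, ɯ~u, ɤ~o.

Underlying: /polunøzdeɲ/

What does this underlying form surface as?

/o/ harmonizes with /e/ ([-round]) → [ɤ]
/u/ harmonizes with /e/ ([-round]) → [ɯ]
/ø/ harmonizes with /e/ ([-round]) → [e]

[pɤlɯnezdeɲ]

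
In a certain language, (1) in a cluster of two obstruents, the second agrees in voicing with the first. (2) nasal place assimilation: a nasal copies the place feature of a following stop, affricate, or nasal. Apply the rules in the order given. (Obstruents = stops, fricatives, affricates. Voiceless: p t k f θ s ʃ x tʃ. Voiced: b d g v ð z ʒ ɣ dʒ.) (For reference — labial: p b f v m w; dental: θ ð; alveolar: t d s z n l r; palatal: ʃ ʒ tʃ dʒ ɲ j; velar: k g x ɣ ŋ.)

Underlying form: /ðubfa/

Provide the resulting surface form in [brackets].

[ðubva]

Rule 1: /f/ after /b/ (voiced) → [v]
After rule 1: ðubva
Rule 2: no segment meets the rule's conditions; no change.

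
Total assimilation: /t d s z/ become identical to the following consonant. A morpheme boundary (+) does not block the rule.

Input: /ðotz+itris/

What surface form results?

/t/ before /z/ → [z] (total assimilation)
/t/ before /r/ → [r] (total assimilation)

[ðozz+irris]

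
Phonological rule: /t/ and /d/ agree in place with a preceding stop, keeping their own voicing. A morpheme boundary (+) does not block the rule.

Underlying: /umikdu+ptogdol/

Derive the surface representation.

/d/ after /k/ (velar) → [g]
/t/ after /p/ (labial) → [p]
/d/ after /g/ (velar) → [g]

[umikgu+ppoggol]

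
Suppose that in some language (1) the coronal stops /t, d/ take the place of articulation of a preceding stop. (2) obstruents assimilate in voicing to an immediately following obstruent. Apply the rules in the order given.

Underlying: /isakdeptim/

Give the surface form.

[isaggeppim]

Rule 1: /d/ after /k/ (velar) → [g]
Rule 1: /t/ after /p/ (labial) → [p]
After rule 1: isakgeppim
Rule 2: /k/ before /g/ (voiced) → [g]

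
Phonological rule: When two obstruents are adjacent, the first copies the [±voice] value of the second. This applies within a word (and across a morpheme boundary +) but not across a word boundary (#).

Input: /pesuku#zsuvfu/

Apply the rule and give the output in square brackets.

[pesuku#ssuffu]

/z/ before /s/ (voiceless) → [s]
/v/ before /f/ (voiceless) → [f]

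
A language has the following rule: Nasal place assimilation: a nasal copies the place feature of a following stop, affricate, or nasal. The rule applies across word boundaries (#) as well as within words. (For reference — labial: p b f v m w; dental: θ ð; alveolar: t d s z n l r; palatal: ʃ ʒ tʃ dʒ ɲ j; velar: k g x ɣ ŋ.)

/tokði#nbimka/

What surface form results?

[tokði#mbiŋka]

/n/ before /b/ (labial) → [m]
/m/ before /k/ (velar) → [ŋ]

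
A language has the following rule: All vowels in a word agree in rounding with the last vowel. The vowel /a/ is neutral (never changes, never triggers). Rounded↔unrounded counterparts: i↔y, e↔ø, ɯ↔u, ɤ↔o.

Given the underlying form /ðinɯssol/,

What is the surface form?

[ðynussol]

/i/ harmonizes with /o/ ([+round]) → [y]
/ɯ/ harmonizes with /o/ ([+round]) → [u]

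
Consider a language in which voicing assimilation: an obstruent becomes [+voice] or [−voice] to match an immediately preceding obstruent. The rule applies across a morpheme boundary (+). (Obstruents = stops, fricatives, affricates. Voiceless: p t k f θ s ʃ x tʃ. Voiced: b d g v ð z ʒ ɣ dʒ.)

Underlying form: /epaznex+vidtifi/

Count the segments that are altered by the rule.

2

/v/ after /x/ (voiceless) → [f]
/t/ after /d/ (voiced) → [d]
2 segments change.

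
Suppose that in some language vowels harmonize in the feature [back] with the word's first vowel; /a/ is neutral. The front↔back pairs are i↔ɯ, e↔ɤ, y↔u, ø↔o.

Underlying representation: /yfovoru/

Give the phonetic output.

[yføvøry]

/o/ harmonizes with /y/ ([-back]) → [ø]
/o/ harmonizes with /y/ ([-back]) → [ø]
/u/ harmonizes with /y/ ([-back]) → [y]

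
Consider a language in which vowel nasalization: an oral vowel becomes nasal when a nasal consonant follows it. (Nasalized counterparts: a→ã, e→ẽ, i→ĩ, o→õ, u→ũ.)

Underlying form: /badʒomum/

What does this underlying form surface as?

/o/ before nasal /m/ → [õ]
/u/ before nasal /m/ → [ũ]

[badʒõmũm]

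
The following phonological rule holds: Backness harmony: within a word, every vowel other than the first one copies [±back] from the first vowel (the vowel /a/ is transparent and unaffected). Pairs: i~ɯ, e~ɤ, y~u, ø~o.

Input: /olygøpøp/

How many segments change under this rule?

3

/y/ harmonizes with /o/ ([+back]) → [u]
/ø/ harmonizes with /o/ ([+back]) → [o]
/ø/ harmonizes with /o/ ([+back]) → [o]
3 segments change.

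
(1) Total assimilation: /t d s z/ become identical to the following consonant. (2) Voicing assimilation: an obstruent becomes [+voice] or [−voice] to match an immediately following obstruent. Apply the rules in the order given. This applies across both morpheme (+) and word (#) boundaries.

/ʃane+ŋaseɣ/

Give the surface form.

Rule 1: no segment meets the rule's conditions; no change.
After rule 1: ʃane+ŋaseɣ
Rule 2: no segment meets the rule's conditions; no change.

[ʃane+ŋaseɣ]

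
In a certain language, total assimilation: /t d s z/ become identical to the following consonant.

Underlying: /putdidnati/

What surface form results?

[puddinnati]

/t/ before /d/ → [d] (total assimilation)
/d/ before /n/ → [n] (total assimilation)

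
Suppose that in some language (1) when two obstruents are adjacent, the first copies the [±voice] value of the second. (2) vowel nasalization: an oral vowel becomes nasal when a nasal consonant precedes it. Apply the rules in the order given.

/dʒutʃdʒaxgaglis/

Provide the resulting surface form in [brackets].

[dʒudʒdʒaɣgaglis]

Rule 1: /tʃ/ before /dʒ/ (voiced) → [dʒ]
Rule 1: /x/ before /g/ (voiced) → [ɣ]
After rule 1: dʒudʒdʒaɣgaglis
Rule 2: no segment meets the rule's conditions; no change.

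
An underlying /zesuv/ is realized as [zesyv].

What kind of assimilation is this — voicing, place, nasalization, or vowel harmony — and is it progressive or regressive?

vowel harmony, progressive

/u/→[y].
Vowels agree with the first vowel, so the harmony is progressive.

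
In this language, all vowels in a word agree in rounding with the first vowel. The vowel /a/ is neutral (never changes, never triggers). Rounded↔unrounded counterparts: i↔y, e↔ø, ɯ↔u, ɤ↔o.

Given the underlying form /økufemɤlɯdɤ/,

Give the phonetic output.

[økufømoludo]

/e/ harmonizes with /ø/ ([+round]) → [ø]
/ɤ/ harmonizes with /ø/ ([+round]) → [o]
/ɯ/ harmonizes with /ø/ ([+round]) → [u]
/ɤ/ harmonizes with /ø/ ([+round]) → [o]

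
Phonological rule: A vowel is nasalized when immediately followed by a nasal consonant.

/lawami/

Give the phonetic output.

[lawãmi]

/a/ before nasal /m/ → [ã]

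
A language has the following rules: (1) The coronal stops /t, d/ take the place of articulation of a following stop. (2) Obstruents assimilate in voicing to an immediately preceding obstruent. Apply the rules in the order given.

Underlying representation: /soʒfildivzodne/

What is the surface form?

[soʒvildivzodne]

Rule 1: no segment meets the rule's conditions; no change.
After rule 1: soʒfildivzodne
Rule 2: /f/ after /ʒ/ (voiced) → [v]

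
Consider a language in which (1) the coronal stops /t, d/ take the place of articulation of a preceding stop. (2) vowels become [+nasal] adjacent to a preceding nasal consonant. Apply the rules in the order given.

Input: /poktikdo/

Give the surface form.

Rule 1: /t/ after /k/ (velar) → [k]
Rule 1: /d/ after /k/ (velar) → [g]
After rule 1: pokkikgo
Rule 2: no segment meets the rule's conditions; no change.

[pokkikgo]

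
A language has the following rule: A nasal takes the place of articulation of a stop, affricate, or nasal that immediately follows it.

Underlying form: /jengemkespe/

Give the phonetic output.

/n/ before /g/ (velar) → [ŋ]
/m/ before /k/ (velar) → [ŋ]

[jeŋgeŋkespe]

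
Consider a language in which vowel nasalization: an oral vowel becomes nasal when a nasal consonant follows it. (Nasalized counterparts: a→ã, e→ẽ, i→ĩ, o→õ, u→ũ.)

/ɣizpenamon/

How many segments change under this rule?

3

/e/ before nasal /n/ → [ẽ]
/a/ before nasal /m/ → [ã]
/o/ before nasal /n/ → [õ]
3 segments change.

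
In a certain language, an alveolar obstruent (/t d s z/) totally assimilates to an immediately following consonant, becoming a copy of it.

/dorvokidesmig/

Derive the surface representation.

/s/ before /m/ → [m] (total assimilation)

[dorvokidemmig]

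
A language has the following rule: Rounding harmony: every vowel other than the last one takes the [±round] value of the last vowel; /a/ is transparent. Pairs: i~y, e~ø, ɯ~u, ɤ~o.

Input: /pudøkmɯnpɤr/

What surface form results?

/u/ harmonizes with /ɤ/ ([-round]) → [ɯ]
/ø/ harmonizes with /ɤ/ ([-round]) → [e]

[pɯdekmɯnpɤr]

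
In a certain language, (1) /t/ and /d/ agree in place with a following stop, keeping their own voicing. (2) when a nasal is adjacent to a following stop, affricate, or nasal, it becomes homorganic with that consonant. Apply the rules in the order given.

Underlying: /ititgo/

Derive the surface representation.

Rule 1: /t/ before /g/ (velar) → [k]
After rule 1: itikgo
Rule 2: no segment meets the rule's conditions; no change.

[itikgo]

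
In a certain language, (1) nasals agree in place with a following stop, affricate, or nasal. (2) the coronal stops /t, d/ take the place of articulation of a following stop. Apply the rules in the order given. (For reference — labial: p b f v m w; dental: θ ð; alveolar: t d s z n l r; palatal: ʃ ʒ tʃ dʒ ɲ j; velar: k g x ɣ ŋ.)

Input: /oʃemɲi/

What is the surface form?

[oʃeɲɲi]

Rule 1: /m/ before /ɲ/ (palatal) → [ɲ]
After rule 1: oʃeɲɲi
Rule 2: no segment meets the rule's conditions; no change.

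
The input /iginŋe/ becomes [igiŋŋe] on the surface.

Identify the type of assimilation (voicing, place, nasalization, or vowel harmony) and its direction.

/n/→[ŋ].
Each target copies a feature from the following segment, so the direction is regressive.

place assimilation, regressive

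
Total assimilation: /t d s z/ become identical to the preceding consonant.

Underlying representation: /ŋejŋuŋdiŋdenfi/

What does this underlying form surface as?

/d/ after /ŋ/ → [ŋ] (total assimilation)
/d/ after /ŋ/ → [ŋ] (total assimilation)

[ŋejŋuŋŋiŋŋenfi]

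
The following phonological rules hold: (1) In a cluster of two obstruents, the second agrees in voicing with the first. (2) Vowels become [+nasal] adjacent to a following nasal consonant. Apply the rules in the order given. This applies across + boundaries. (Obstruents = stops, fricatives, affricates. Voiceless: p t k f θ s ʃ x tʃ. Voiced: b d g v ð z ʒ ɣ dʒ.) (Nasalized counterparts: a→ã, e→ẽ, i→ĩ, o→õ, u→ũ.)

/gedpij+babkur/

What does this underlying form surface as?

Rule 1: /p/ after /d/ (voiced) → [b]
Rule 1: /k/ after /b/ (voiced) → [g]
After rule 1: gedbij+babgur
Rule 2: no segment meets the rule's conditions; no change.

[gedbij+babgur]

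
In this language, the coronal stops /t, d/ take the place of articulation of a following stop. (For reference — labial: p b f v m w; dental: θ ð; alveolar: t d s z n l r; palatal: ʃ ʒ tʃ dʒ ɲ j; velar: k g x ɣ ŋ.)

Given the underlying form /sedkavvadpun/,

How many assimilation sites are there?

/d/ before /k/ (velar) → [g]
/d/ before /p/ (labial) → [b]
2 segments change.

2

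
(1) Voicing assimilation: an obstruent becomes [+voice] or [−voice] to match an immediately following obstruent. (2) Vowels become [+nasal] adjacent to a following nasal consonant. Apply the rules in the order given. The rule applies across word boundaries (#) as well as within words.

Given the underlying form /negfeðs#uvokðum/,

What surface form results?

[nekfeθs#uvogðũm]

Rule 1: /g/ before /f/ (voiceless) → [k]
Rule 1: /ð/ before /s/ (voiceless) → [θ]
Rule 1: /k/ before /ð/ (voiced) → [g]
After rule 1: nekfeθs#uvogðum
Rule 2: /u/ before nasal /m/ → [ũ]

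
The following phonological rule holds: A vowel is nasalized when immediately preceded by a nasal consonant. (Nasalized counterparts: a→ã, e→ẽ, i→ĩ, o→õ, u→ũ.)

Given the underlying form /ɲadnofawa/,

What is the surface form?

[ɲãdnõfawa]

/a/ after nasal /ɲ/ → [ã]
/o/ after nasal /n/ → [õ]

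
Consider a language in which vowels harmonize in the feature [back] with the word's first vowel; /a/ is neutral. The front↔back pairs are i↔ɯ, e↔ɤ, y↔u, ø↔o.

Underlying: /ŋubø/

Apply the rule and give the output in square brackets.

/ø/ harmonizes with /u/ ([+back]) → [o]

[ŋubo]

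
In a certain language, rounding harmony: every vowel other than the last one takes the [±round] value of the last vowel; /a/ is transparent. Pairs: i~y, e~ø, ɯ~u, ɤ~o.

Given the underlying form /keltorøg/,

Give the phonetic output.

[køltorøg]

/e/ harmonizes with /ø/ ([+round]) → [ø]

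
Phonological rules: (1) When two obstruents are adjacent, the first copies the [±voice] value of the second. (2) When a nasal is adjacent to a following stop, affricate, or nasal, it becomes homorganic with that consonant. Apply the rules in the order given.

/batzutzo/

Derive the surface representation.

Rule 1: /t/ before /z/ (voiced) → [d]
Rule 1: /t/ before /z/ (voiced) → [d]
After rule 1: badzudzo
Rule 2: no segment meets the rule's conditions; no change.

[badzudzo]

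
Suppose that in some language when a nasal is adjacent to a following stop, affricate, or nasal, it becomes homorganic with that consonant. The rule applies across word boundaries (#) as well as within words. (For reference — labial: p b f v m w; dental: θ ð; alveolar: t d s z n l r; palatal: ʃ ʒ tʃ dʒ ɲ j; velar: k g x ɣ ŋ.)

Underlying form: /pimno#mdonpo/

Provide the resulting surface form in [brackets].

[pinno#ndompo]

/m/ before /n/ (alveolar) → [n]
/m/ before /d/ (alveolar) → [n]
/n/ before /p/ (labial) → [m]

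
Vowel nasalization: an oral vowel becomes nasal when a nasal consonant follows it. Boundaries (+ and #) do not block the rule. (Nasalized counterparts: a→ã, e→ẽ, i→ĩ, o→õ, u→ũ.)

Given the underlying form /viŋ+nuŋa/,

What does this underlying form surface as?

[vĩŋ+nũŋa]

/i/ before nasal /ŋ/ → [ĩ]
/u/ before nasal /ŋ/ → [ũ]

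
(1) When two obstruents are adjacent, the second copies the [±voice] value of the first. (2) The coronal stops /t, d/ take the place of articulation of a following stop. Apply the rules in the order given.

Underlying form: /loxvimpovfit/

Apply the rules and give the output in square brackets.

Rule 1: /v/ after /x/ (voiceless) → [f]
Rule 1: /f/ after /v/ (voiced) → [v]
After rule 1: loxfimpovvit
Rule 2: no segment meets the rule's conditions; no change.

[loxfimpovvit]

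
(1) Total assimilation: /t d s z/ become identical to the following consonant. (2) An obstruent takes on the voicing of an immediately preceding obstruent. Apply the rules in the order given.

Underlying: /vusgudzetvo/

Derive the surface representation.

[vugguzzevvo]

Rule 1: /s/ before /g/ → [g] (total assimilation)
Rule 1: /d/ before /z/ → [z] (total assimilation)
Rule 1: /t/ before /v/ → [v] (total assimilation)
After rule 1: vugguzzevvo
Rule 2: no segment meets the rule's conditions; no change.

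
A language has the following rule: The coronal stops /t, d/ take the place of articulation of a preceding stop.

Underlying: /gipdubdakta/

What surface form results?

[gipbubbakka]

/d/ after /p/ (labial) → [b]
/d/ after /b/ (labial) → [b]
/t/ after /k/ (velar) → [k]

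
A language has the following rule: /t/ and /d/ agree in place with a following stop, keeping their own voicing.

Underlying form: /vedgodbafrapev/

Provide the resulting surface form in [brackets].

/d/ before /g/ (velar) → [g]
/d/ before /b/ (labial) → [b]

[veggobbafrapev]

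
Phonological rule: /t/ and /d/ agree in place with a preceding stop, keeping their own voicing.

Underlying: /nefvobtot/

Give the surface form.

/t/ after /b/ (labial) → [p]

[nefvobpot]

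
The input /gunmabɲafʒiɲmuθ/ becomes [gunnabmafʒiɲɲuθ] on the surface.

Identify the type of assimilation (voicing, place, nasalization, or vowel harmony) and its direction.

/m/→[n] /ɲ/→[m] /m/→[ɲ].
Each target copies a feature from the preceding segment, so the direction is progressive.

place assimilation, progressive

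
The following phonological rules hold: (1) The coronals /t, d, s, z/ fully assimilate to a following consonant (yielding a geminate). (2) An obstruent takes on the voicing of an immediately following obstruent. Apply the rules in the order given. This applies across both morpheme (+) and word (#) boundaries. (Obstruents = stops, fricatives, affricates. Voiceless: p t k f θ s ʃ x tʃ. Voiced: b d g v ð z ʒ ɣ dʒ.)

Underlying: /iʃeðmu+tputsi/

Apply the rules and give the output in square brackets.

[iʃeðmu+ppussi]

Rule 1: /t/ before /p/ → [p] (total assimilation)
Rule 1: /t/ before /s/ → [s] (total assimilation)
After rule 1: iʃeðmu+ppussi
Rule 2: no segment meets the rule's conditions; no change.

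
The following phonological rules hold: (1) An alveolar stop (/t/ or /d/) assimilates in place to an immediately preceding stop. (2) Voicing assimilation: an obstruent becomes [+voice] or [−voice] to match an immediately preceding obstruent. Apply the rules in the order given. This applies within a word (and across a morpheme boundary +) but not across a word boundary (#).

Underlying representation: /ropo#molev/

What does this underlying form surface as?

Rule 1: no segment meets the rule's conditions; no change.
After rule 1: ropo#molev
Rule 2: no segment meets the rule's conditions; no change.

[ropo#molev]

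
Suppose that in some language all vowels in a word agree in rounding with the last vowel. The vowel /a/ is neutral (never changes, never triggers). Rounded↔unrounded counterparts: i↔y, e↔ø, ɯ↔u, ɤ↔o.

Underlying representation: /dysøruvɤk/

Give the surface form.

/y/ harmonizes with /ɤ/ ([-round]) → [i]
/ø/ harmonizes with /ɤ/ ([-round]) → [e]
/u/ harmonizes with /ɤ/ ([-round]) → [ɯ]

[diserɯvɤk]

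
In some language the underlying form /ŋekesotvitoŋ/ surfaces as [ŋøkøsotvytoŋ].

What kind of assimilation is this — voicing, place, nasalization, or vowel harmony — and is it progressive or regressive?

/e/→[ø] /e/→[ø] /i/→[y].
Vowels agree with the last vowel, so the harmony is regressive.

vowel harmony, regressive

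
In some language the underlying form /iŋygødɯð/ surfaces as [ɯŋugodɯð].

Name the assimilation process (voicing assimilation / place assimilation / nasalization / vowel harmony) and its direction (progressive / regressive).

/i/→[ɯ] /y/→[u] /ø/→[o].
Vowels agree with the last vowel, so the harmony is regressive.

vowel harmony, regressive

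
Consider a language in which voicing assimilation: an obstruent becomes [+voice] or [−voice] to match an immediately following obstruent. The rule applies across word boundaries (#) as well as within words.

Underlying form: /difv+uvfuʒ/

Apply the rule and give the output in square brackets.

[divv+uffuʒ]

/f/ before /v/ (voiced) → [v]
/v/ before /f/ (voiceless) → [f]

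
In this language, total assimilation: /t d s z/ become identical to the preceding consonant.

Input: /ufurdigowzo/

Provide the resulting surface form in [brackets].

/d/ after /r/ → [r] (total assimilation)
/z/ after /w/ → [w] (total assimilation)

[ufurrigowwo]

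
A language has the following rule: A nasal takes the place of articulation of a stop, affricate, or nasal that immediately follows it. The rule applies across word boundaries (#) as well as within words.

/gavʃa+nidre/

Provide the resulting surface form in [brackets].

[gavʃa+nidre]

no segment meets the rule's conditions; no change.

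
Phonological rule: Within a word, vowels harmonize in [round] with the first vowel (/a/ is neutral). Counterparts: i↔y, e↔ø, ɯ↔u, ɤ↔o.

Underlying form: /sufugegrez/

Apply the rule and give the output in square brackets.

[sufugøgrøz]

/e/ harmonizes with /u/ ([+round]) → [ø]
/e/ harmonizes with /u/ ([+round]) → [ø]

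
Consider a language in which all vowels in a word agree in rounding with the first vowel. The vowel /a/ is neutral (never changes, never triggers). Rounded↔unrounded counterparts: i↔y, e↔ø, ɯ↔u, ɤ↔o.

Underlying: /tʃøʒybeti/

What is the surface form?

/e/ harmonizes with /ø/ ([+round]) → [ø]
/i/ harmonizes with /ø/ ([+round]) → [y]

[tʃøʒybøty]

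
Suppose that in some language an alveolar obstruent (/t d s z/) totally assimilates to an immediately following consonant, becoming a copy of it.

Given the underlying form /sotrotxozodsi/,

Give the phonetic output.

/t/ before /r/ → [r] (total assimilation)
/t/ before /x/ → [x] (total assimilation)
/d/ before /s/ → [s] (total assimilation)

[sorroxxozossi]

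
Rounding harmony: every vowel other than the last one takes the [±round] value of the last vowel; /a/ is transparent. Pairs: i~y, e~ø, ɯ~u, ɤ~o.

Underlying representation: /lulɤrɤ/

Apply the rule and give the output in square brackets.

/u/ harmonizes with /ɤ/ ([-round]) → [ɯ]

[lɯlɤrɤ]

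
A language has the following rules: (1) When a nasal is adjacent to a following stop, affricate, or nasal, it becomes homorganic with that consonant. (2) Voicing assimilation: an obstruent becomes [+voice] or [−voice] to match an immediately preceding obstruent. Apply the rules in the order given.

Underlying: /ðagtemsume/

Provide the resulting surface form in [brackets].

[ðagdemsume]

Rule 1: no segment meets the rule's conditions; no change.
After rule 1: ðagtemsume
Rule 2: /t/ after /g/ (voiced) → [d]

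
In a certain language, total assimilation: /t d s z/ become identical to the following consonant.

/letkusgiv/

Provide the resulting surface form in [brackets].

/t/ before /k/ → [k] (total assimilation)
/s/ before /g/ → [g] (total assimilation)

[lekkuggiv]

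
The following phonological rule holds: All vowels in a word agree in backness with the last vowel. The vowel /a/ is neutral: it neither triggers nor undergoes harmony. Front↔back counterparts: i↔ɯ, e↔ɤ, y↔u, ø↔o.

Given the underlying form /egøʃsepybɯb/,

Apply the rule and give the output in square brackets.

/e/ harmonizes with /ɯ/ ([+back]) → [ɤ]
/ø/ harmonizes with /ɯ/ ([+back]) → [o]
/e/ harmonizes with /ɯ/ ([+back]) → [ɤ]
/y/ harmonizes with /ɯ/ ([+back]) → [u]

[ɤgoʃsɤpubɯb]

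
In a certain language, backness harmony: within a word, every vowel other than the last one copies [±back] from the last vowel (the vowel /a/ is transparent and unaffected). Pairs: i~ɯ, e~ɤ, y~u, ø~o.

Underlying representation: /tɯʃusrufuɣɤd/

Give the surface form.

no segment meets the rule's conditions; no change.

[tɯʃusrufuɣɤd]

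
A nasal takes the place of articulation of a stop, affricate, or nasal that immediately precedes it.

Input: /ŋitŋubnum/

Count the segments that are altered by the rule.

/ŋ/ after /t/ (alveolar) → [n]
/n/ after /b/ (labial) → [m]
2 segments change.

2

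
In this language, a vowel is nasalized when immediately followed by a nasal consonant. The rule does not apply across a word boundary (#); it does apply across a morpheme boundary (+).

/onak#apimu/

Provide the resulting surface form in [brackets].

[õnak#apĩmu]

/o/ before nasal /n/ → [õ]
/i/ before nasal /m/ → [ĩ]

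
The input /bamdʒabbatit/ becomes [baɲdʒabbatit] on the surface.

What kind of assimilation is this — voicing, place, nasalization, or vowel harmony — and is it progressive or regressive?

/m/→[ɲ].
Each target copies a feature from the following segment, so the direction is regressive.

place assimilation, regressive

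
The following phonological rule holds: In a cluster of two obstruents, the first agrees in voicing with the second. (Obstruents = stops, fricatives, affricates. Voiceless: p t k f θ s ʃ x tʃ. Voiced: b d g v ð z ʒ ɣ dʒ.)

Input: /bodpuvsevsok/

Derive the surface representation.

/d/ before /p/ (voiceless) → [t]
/v/ before /s/ (voiceless) → [f]
/v/ before /s/ (voiceless) → [f]

[botpufsefsok]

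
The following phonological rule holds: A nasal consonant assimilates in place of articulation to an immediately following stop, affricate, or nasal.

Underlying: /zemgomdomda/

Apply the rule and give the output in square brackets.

[zeŋgondonda]

/m/ before /g/ (velar) → [ŋ]
/m/ before /d/ (alveolar) → [n]
/m/ before /d/ (alveolar) → [n]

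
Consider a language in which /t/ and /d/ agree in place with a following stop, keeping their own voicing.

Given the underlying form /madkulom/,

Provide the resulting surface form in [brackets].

[magkulom]

/d/ before /k/ (velar) → [g]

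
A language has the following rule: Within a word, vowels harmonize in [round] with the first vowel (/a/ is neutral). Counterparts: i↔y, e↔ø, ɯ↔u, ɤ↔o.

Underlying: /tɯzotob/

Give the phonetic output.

[tɯzɤtɤb]

/o/ harmonizes with /ɯ/ ([-round]) → [ɤ]
/o/ harmonizes with /ɯ/ ([-round]) → [ɤ]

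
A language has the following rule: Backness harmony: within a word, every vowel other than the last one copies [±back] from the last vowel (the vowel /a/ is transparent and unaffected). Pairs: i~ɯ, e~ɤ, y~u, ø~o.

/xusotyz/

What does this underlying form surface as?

[xysøtyz]

/u/ harmonizes with /y/ ([-back]) → [y]
/o/ harmonizes with /y/ ([-back]) → [ø]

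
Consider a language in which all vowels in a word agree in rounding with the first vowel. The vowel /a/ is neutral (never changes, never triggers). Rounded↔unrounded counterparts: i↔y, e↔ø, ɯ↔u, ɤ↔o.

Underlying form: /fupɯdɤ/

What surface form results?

[fupudo]

/ɯ/ harmonizes with /u/ ([+round]) → [u]
/ɤ/ harmonizes with /u/ ([+round]) → [o]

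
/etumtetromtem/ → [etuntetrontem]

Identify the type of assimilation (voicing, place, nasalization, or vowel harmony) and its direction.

/m/→[n] /m/→[n].
Each target copies a feature from the following segment, so the direction is regressive.

place assimilation, regressive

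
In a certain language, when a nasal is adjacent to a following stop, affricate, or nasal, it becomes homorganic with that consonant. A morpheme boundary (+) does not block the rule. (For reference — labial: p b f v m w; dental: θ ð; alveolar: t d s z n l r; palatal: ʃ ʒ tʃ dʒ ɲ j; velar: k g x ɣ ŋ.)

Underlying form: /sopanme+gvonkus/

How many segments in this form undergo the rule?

/n/ before /m/ (labial) → [m]
/n/ before /k/ (velar) → [ŋ]
2 segments change.

2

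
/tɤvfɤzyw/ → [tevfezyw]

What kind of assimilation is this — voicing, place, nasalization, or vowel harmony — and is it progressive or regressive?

vowel harmony, regressive

/ɤ/→[e] /ɤ/→[e].
Vowels agree with the last vowel, so the harmony is regressive.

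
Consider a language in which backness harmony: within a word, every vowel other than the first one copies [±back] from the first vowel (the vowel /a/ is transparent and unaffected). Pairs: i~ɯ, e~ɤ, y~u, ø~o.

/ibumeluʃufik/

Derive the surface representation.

/u/ harmonizes with /i/ ([-back]) → [y]
/u/ harmonizes with /i/ ([-back]) → [y]
/u/ harmonizes with /i/ ([-back]) → [y]

[ibymelyʃyfik]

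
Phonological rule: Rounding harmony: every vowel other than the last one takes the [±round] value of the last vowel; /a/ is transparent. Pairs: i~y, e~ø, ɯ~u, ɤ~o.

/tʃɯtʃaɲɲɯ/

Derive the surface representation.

[tʃɯtʃaɲɲɯ]

no segment meets the rule's conditions; no change.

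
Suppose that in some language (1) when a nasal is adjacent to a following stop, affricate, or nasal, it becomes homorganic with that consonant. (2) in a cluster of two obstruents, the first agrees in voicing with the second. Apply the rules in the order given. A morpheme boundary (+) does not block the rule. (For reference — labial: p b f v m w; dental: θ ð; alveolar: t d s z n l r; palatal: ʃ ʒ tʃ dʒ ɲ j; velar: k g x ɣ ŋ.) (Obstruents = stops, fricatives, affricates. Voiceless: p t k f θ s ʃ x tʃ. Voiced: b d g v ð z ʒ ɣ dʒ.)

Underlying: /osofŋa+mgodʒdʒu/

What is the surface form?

Rule 1: /m/ before /g/ (velar) → [ŋ]
After rule 1: osofŋa+ŋgodʒdʒu
Rule 2: no segment meets the rule's conditions; no change.

[osofŋa+ŋgodʒdʒu]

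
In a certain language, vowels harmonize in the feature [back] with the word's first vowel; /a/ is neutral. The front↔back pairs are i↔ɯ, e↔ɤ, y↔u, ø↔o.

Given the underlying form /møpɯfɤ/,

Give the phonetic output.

/ɯ/ harmonizes with /ø/ ([-back]) → [i]
/ɤ/ harmonizes with /ø/ ([-back]) → [e]

[møpife]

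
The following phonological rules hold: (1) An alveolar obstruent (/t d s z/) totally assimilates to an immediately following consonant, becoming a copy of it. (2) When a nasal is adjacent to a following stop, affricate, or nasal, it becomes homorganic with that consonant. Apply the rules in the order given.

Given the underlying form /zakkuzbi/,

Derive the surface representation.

Rule 1: /z/ before /b/ → [b] (total assimilation)
After rule 1: zakkubbi
Rule 2: no segment meets the rule's conditions; no change.

[zakkubbi]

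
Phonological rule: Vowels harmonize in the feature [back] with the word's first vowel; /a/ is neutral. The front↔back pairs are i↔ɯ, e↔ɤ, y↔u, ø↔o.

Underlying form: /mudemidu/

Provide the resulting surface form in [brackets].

[mudɤmɯdu]

/e/ harmonizes with /u/ ([+back]) → [ɤ]
/i/ harmonizes with /u/ ([+back]) → [ɯ]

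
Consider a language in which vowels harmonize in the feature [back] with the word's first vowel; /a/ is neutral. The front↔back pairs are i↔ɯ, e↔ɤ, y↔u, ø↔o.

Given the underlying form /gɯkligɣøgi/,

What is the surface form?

[gɯklɯgɣogɯ]

/i/ harmonizes with /ɯ/ ([+back]) → [ɯ]
/ø/ harmonizes with /ɯ/ ([+back]) → [o]
/i/ harmonizes with /ɯ/ ([+back]) → [ɯ]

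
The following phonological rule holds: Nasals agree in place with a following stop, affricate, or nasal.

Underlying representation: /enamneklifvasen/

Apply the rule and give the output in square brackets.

/m/ before /n/ (alveolar) → [n]

[enanneklifvasen]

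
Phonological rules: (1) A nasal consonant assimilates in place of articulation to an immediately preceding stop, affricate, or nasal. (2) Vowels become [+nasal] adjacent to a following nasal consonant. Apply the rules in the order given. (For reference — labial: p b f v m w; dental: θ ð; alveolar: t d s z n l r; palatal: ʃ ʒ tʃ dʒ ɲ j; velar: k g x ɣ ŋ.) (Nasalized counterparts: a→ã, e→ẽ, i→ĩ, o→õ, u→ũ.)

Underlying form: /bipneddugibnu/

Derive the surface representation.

Rule 1: /n/ after /p/ (labial) → [m]
Rule 1: /n/ after /b/ (labial) → [m]
After rule 1: bipmeddugibmu
Rule 2: no segment meets the rule's conditions; no change.

[bipmeddugibmu]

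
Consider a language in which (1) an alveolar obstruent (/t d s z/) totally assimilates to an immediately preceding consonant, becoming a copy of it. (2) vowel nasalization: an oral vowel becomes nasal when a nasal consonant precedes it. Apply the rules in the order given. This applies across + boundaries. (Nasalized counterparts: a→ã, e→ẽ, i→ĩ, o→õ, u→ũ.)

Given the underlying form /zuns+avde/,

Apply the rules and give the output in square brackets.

Rule 1: /s/ after /n/ → [n] (total assimilation)
Rule 1: /d/ after /v/ → [v] (total assimilation)
After rule 1: zunn+avve
Rule 2: /a/ after nasal /n/ → [ã]

[zunn+ãvve]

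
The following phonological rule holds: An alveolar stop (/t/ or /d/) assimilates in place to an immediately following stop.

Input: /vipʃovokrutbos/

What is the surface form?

/t/ before /b/ (labial) → [p]

[vipʃovokrupbos]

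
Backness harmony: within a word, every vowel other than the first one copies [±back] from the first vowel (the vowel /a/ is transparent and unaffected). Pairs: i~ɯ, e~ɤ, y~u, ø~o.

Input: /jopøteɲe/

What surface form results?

[jopotɤɲɤ]

/ø/ harmonizes with /o/ ([+back]) → [o]
/e/ harmonizes with /o/ ([+back]) → [ɤ]
/e/ harmonizes with /o/ ([+back]) → [ɤ]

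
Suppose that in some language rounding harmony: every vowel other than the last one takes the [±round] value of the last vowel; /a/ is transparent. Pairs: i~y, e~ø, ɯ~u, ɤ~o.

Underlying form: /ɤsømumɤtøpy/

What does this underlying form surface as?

[osømumotøpy]

/ɤ/ harmonizes with /y/ ([+round]) → [o]
/ɤ/ harmonizes with /y/ ([+round]) → [o]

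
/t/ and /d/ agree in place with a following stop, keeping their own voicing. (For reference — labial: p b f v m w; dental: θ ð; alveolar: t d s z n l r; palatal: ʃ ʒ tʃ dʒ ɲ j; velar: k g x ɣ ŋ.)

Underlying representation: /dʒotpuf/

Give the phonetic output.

[dʒoppuf]

/t/ before /p/ (labial) → [p]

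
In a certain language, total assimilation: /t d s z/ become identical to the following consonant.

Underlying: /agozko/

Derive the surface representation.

/z/ before /k/ → [k] (total assimilation)

[agokko]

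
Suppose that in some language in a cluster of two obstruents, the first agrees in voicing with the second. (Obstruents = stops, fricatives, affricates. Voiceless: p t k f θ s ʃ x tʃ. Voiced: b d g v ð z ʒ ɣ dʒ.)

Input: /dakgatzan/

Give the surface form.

/k/ before /g/ (voiced) → [g]
/t/ before /z/ (voiced) → [d]

[daggadzan]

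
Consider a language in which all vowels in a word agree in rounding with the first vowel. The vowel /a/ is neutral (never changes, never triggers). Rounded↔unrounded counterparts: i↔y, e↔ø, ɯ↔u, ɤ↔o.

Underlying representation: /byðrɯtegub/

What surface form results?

[byðrutøgub]

/ɯ/ harmonizes with /y/ ([+round]) → [u]
/e/ harmonizes with /y/ ([+round]) → [ø]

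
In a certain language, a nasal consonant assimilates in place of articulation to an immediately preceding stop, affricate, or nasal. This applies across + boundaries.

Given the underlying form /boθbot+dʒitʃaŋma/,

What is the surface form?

[boθbot+dʒitʃaŋŋa]

/m/ after /ŋ/ (velar) → [ŋ]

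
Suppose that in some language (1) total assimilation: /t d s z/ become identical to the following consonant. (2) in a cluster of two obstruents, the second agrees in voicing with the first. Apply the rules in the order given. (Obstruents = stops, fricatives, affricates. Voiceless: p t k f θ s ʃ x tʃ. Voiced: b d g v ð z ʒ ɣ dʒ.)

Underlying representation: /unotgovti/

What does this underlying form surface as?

Rule 1: /t/ before /g/ → [g] (total assimilation)
After rule 1: unoggovti
Rule 2: /t/ after /v/ (voiced) → [d]

[unoggovdi]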